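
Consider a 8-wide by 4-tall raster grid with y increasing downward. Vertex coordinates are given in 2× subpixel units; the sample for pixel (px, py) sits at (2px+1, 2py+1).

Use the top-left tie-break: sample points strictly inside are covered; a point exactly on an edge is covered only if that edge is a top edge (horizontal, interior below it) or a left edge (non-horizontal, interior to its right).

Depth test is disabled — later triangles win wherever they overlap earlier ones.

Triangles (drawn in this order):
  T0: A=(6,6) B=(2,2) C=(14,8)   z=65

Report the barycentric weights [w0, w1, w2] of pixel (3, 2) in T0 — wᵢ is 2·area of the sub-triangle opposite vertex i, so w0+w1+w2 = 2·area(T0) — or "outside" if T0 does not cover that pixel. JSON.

T0:
  2·area = 24
  edge (6, 6)→(2, 2): d=(-4,-4) top-left  bias=+0
  edge (2, 2)→(14, 8): d=(12,6) right/bottom  bias=-1
  edge (14, 8)→(6, 6): d=(-8,-2) top-left  bias=+0
    (0,0)@(1, 1): e=[0,-6,30] → ·  [on edge]
    (1,1)@(3, 3): e=[0,6,18] → #  [on edge]
    (2,1)@(5, 3): e=[8,-6,22] → ·
    (1,2)@(3, 5): e=[-8,30,2] → ·
    (2,2)@(5, 5): e=[0,18,6] → #  [on edge]
    (3,2)@(7, 5): e=[8,6,10] → #
    (4,2)@(9, 5): e=[16,-6,14] → ·
    (2,3)@(5, 7): e=[-8,42,-10] → ·
    (3,3)@(7, 7): e=[0,30,-6] → ·  [on edge]
    (5,3)@(11, 7): e=[16,6,2] → #
    (6,3)@(13, 7): e=[24,-6,6] → ·
  covered (4 px):
    · · · · · · · ·
    · # · · · · · ·
    · · # # · · · ·
    · · · · · # · ·

Result: [6,10,8]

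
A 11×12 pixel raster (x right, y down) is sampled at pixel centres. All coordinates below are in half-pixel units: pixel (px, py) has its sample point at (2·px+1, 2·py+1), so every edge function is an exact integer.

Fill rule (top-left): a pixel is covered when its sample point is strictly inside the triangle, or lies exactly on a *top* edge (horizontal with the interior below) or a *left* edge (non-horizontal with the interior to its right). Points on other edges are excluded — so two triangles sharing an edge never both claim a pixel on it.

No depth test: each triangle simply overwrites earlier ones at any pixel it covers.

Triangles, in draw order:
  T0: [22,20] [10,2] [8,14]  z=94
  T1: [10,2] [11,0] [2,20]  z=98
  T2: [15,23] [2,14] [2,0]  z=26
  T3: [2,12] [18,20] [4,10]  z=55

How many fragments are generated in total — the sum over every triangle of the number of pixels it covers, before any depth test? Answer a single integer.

T0:
  2·area = 180  (B↔C swapped to make it positive)
  edge (22, 20)→(8, 14): d=(-14,-6) top-left  bias=+0
  edge (8, 14)→(10, 2): d=(2,-12) top-left  bias=+0
  edge (10, 2)→(22, 20): d=(12,18) right/bottom  bias=-1
    (5,2)@(11, 5): e=[144,18,18] → #
    (6,2)@(13, 5): e=[156,42,-18] → ·
    (5,3)@(11, 7): e=[116,22,42] → #
    (6,3)@(13, 7): e=[128,46,6] → #
    (7,3)@(15, 7): e=[140,70,-30] → ·
    (4,4)@(9, 9): e=[76,2,102] → #
    (7,4)@(15, 9): e=[112,74,-6] → ·
    (0,5)@(1, 11): e=[0,-90,270] → ·  [on edge]
    (4,5)@(9, 11): e=[48,6,126] → #
    (7,5)@(15, 11): e=[84,78,18] → #
    (8,5)@(17, 11): e=[96,102,-18] → ·
    (4,6)@(9, 13): e=[20,10,150] → #
    (7,8)@(15, 17): e=[0,90,90] → #  [on edge]
  covered (23 px):
    · · · · · · · · · · ·
    · · · · · · · · · · ·
    · · · · · # · · · · ·
    · · · · · # # · · · ·
    · · · · # # # · · · ·
    · · · · # # # # · · ·
    · · · · # # # # # · ·
    · · · · · # # # # · ·
    · · · · · · · # # # ·
    · · · · · · · · · · #
    · · · · · · · · · · ·
    · · · · · · · · · · ·
T1:
  2·area = 2
  edge (10, 2)→(11, 0): d=(1,-2) top-left  bias=+0
  edge (11, 0)→(2, 20): d=(-9,20) right/bottom  bias=-1
  edge (2, 20)→(10, 2): d=(8,-18) top-left  bias=+0
  covered (0 px):
    · · · · · · · · · · ·
    · · · · · · · · · · ·
    · · · · · · · · · · ·
    · · · · · · · · · · ·
    · · · · · · · · · · ·
    · · · · · · · · · · ·
    · · · · · · · · · · ·
    · · · · · · · · · · ·
    · · · · · · · · · · ·
    · · · · · · · · · · ·
    · · · · · · · · · · ·
    · · · · · · · · · · ·
T2:
  2·area = 182
  edge (15, 23)→(2, 14): d=(-13,-9) top-left  bias=+0
  edge (2, 14)→(2, 0): d=(0,-14) top-left  bias=+0
  edge (2, 0)→(15, 23): d=(13,23) right/bottom  bias=-1
    (1,1)@(3, 3): e=[152,14,16] → #
    (2,1)@(5, 3): e=[170,42,-30] → ·
    (1,2)@(3, 5): e=[126,14,42] → #
    (2,2)@(5, 5): e=[144,42,-4] → ·
    (1,3)@(3, 7): e=[100,14,68] → #
    (2,3)@(5, 7): e=[118,42,22] → #
    (3,3)@(7, 7): e=[136,70,-24] → ·
    (1,4)@(3, 9): e=[74,14,94] → #
    (3,4)@(7, 9): e=[110,70,2] → #
    (4,4)@(9, 9): e=[128,98,-44] → ·
    (1,5)@(3, 11): e=[48,14,120] → #
    (4,5)@(9, 11): e=[102,98,-18] → ·
    (7,11)@(15, 23): e=[0,182,0] → ·  [on edge]
  covered (22 px):
    · · · · · · · · · · ·
    · # · · · · · · · · ·
    · # · · · · · · · · ·
    · # # · · · · · · · ·
    · # # # · · · · · · ·
    · # # # · · · · · · ·
    · # # # # · · · · · ·
    · · # # # · · · · · ·
    · · · # # # · · · · ·
    · · · · · # · · · · ·
    · · · · · · # · · · ·
    · · · · · · · · · · ·
T3:
  2·area = 48  (B↔C swapped to make it positive)
  edge (2, 12)→(4, 10): d=(2,-2) top-left  bias=+0
  edge (4, 10)→(18, 20): d=(14,10) right/bottom  bias=-1
  edge (18, 20)→(2, 12): d=(-16,-8) top-left  bias=+0
    (6,0)@(13, 1): e=[0,-216,264] → ·  [on edge]
    (5,1)@(11, 3): e=[0,-168,216] → ·  [on edge]
    (4,2)@(9, 5): e=[0,-120,168] → ·  [on edge]
    (3,3)@(7, 7): e=[0,-72,120] → ·  [on edge]
    (2,4)@(5, 9): e=[0,-24,72] → ·  [on edge]
    (1,5)@(3, 11): e=[0,24,24] → #  [on edge]
    (2,5)@(5, 11): e=[4,4,40] → #
    (3,5)@(7, 11): e=[8,-16,56] → ·
    (0,6)@(1, 13): e=[0,72,-24] → ·  [on edge]
    (1,6)@(3, 13): e=[4,52,-8] → ·
    (2,6)@(5, 13): e=[8,32,8] → #
    (3,6)@(7, 13): e=[12,12,24] → #
    (5,7)@(11, 15): e=[24,0,24] → ·  [on edge]
  covered (6 px):
    · · · · · · · · · · ·
    · · · · · · · · · · ·
    · · · · · · · · · · ·
    · · · · · · · · · · ·
    · · · · · · · · · · ·
    · # # · · · · · · · ·
    · · # # · · · · · · ·
    · · · · # · · · · · ·
    · · · · · · # · · · ·
    · · · · · · · · · · ·
    · · · · · · · · · · ·
    · · · · · · · · · · ·

Answer: 51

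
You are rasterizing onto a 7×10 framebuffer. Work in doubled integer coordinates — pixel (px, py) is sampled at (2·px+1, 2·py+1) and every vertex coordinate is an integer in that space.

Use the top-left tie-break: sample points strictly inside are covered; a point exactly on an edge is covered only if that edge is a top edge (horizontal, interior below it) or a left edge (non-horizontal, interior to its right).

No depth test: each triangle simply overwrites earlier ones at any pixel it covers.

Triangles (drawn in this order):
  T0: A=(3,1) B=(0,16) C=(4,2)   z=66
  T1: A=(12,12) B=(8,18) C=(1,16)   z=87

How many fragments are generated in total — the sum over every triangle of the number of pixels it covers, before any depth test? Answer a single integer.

T0:
  2·area = 18  (B↔C swapped to make it positive)
  edge (3, 1)→(4, 2): d=(1,1) right/bottom  bias=-1
  edge (4, 2)→(0, 16): d=(-4,14) right/bottom  bias=-1
  edge (0, 16)→(3, 1): d=(3,-15) top-left  bias=+0
    (1,0)@(3, 1): e=[0,18,0] → .  [on edge]
    (1,1)@(3, 3): e=[2,10,6] → X
    (2,1)@(5, 3): e=[0,-18,36] → .  [on edge]
    (1,2)@(3, 5): e=[4,2,12] → X
    (2,2)@(5, 5): e=[2,-26,42] → .
    (3,2)@(7, 5): e=[0,-54,72] → .  [on edge]
    (1,3)@(3, 7): e=[6,-6,18] → .
    (4,3)@(9, 7): e=[0,-90,108] → .  [on edge]
    (5,4)@(11, 9): e=[0,-126,144] → .  [on edge]
    (0,5)@(1, 11): e=[12,6,0] → X  [on edge]
    (1,5)@(3, 11): e=[10,-22,30] → .
    (6,5)@(13, 11): e=[0,-162,180] → .  [on edge]
  covered (3 px):
    . . . . . . .
    . X . . . . .
    . X . . . . .
    . . . . . . .
    . . . . . . .
    X . . . . . .
    . . . . . . .
    . . . . . . .
    . . . . . . .
    . . . . . . .
T1:
  2·area = 50
  edge (12, 12)→(8, 18): d=(-4,6) right/bottom  bias=-1
  edge (8, 18)→(1, 16): d=(-7,-2) top-left  bias=+0
  edge (1, 16)→(12, 12): d=(11,-4) top-left  bias=+0
    (5,6)@(11, 13): e=[2,41,7] → X
    (6,6)@(13, 13): e=[-10,45,15] → .
    (2,7)@(5, 15): e=[30,15,5] → X
    (3,7)@(7, 15): e=[18,19,13] → X
    (4,7)@(9, 15): e=[6,23,21] → X
    (5,7)@(11, 15): e=[-6,27,29] → .
    (2,8)@(5, 17): e=[22,1,27] → X
    (4,8)@(9, 17): e=[-2,9,43] → .
    (2,9)@(5, 19): e=[14,-13,49] → .
    (3,9)@(7, 19): e=[2,-9,57] → .
  covered (6 px):
    . . . . . . .
    . . . . . . .
    . . . . . . .
    . . . . . . .
    . . . . . . .
    . . . . . . .
    . . . . . X .
    . . X X X . .
    . . X X . . .
    . . . . . . .

Answer: 9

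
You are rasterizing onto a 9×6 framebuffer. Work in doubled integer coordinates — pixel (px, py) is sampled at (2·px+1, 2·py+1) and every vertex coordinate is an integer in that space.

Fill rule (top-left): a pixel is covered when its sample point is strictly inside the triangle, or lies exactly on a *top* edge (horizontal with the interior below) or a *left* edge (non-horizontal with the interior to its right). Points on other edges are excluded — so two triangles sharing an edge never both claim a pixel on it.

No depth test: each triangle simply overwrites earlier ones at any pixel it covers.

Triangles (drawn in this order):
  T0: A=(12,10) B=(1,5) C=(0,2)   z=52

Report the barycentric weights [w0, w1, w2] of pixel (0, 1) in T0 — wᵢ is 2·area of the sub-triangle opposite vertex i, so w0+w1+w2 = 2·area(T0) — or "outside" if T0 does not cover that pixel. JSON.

T0:
  2·area = 28
  edge (12, 10)→(1, 5): d=(-11,-5) top-left  bias=+0
  edge (1, 5)→(0, 2): d=(-1,-3) top-left  bias=+0
  edge (0, 2)→(12, 10): d=(12,8) right/bottom  bias=-1
    (0,1)@(1, 3): e=[22,2,4] → █
    (1,1)@(3, 3): e=[32,8,-12] → ·
    (0,2)@(1, 5): e=[0,0,28] → █  [on edge]
    (1,2)@(3, 5): e=[10,6,12] → █
    (2,2)@(5, 5): e=[20,12,-4] → ·
    (0,3)@(1, 7): e=[-22,-2,52] → ·
    (1,3)@(3, 7): e=[-12,4,36] → ·
    (3,3)@(7, 7): e=[8,16,4] → █
    (4,3)@(9, 7): e=[18,22,-12] → ·
    (3,4)@(7, 9): e=[-14,14,28] → ·
    (1,5)@(3, 11): e=[-56,0,84] → ·  [on edge]
  covered (4 px):
    · · · · · · · · ·
    █ · · · · · · · ·
    █ █ · · · · · · ·
    · · · █ · · · · ·
    · · · · · · · · ·
    · · · · · · · · ·

Final: [2,4,22]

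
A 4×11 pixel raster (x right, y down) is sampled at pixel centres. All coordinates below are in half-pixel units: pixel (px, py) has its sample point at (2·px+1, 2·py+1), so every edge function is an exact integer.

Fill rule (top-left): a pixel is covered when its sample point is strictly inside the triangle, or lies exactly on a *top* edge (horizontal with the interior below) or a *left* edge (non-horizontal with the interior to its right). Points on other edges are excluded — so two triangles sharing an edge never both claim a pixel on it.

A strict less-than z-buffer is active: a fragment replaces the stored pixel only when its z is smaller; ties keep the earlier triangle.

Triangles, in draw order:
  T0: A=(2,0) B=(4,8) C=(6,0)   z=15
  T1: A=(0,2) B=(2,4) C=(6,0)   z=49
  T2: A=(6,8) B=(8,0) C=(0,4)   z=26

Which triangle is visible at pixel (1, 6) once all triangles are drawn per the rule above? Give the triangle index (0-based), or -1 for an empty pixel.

T0:
  2·area = 32  (B↔C swapped to make it positive)
  edge (2, 0)→(6, 0): d=(4,0) top-left  bias=+0
  edge (6, 0)→(4, 8): d=(-2,8) right/bottom  bias=-1
  edge (4, 8)→(2, 0): d=(-2,-8) top-left  bias=+0
    (1,0)@(3, 1): e=[4,22,6] → X
    (2,0)@(5, 1): e=[4,6,22] → X
    (3,0)@(7, 1): e=[4,-10,38] → .
    (1,1)@(3, 3): e=[12,18,2] → X
    (3,1)@(7, 3): e=[12,-14,34] → .
    (1,2)@(3, 5): e=[20,14,-2] → .
    (2,2)@(5, 5): e=[20,-2,14] → .
  covered (4 px):
    . X X .
    . X X .
    . . . .
    . . . .
    . . . .
    . . . .
    . . . .
    . . . .
    . . . .
    . . . .
    . . . .
T1:
  2·area = 16  (B↔C swapped to make it positive)
  edge (0, 2)→(6, 0): d=(6,-2) top-left  bias=+0
  edge (6, 0)→(2, 4): d=(-4,4) right/bottom  bias=-1
  edge (2, 4)→(0, 2): d=(-2,-2) top-left  bias=+0
    (1,0)@(3, 1): e=[0,8,8] → X  [on edge]
    (2,0)@(5, 1): e=[4,0,12] → .  [on edge]
    (0,1)@(1, 3): e=[8,8,0] → X  [on edge]
    (1,1)@(3, 3): e=[12,0,4] → .  [on edge]
    (0,2)@(1, 5): e=[20,0,-4] → .  [on edge]
    (1,2)@(3, 5): e=[24,-8,0] → .  [on edge]
    (2,3)@(5, 7): e=[40,-24,0] → .  [on edge]
    (3,4)@(7, 9): e=[56,-40,0] → .  [on edge]
  covered (2 px):
    . X . .
    X . . .
    . . . .
    . . . .
    . . . .
    . . . .
    . . . .
    . . . .
    . . . .
    . . . .
    . . . .
T2:
  2·area = 56  (B↔C swapped to make it positive)
  edge (6, 8)→(0, 4): d=(-6,-4) top-left  bias=+0
  edge (0, 4)→(8, 0): d=(8,-4) top-left  bias=+0
  edge (8, 0)→(6, 8): d=(-2,8) right/bottom  bias=-1
    (3,0)@(7, 1): e=[46,4,6] → X
    (1,1)@(3, 3): e=[18,4,34] → X
    (2,1)@(5, 3): e=[26,12,18] → X
    (1,2)@(3, 5): e=[6,20,30] → X
    (3,2)@(7, 5): e=[22,36,-2] → .
    (1,3)@(3, 7): e=[-6,36,26] → .
    (2,3)@(5, 7): e=[2,44,10] → X
    (3,3)@(7, 7): e=[10,52,-6] → .
    (2,4)@(5, 9): e=[-10,60,6] → .
  covered (7 px):
    . . . X
    . X X X
    . X X .
    . . X .
    . . . .
    . . . .
    . . . .
    . . . .
    . . . .
    . . . .
    . . . .

Z-buffer (winner per pixel, '.' = empty):
  . 0 0 2
  1 0 0 2
  . 2 2 .
  . . 2 .
  . . . .
  . . . .
  . . . .
  . . . .
  . . . .
  . . . .
  . . . .

Result: -1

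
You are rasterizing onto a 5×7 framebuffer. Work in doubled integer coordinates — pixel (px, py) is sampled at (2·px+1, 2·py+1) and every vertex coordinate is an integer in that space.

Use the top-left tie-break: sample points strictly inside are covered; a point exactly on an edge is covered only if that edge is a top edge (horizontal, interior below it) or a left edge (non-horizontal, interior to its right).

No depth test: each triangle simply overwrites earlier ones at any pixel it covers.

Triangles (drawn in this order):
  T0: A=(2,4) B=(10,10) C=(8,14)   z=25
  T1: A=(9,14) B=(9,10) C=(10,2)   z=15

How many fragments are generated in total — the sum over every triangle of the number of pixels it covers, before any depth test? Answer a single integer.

T0:
  2·area = 44
  edge (2, 4)→(10, 10): d=(8,6) right/bottom  bias=-1
  edge (10, 10)→(8, 14): d=(-2,4) right/bottom  bias=-1
  edge (8, 14)→(2, 4): d=(-6,-10) top-left  bias=+0
    (1,2)@(3, 5): e=[2,38,4] → X
    (2,2)@(5, 5): e=[-10,30,24] → .
    (1,3)@(3, 7): e=[18,34,-8] → .
    (2,3)@(5, 7): e=[6,26,12] → X
    (3,3)@(7, 7): e=[-6,18,32] → .
    (2,4)@(5, 9): e=[22,22,0] → X  [on edge]
    (3,4)@(7, 9): e=[10,14,20] → X
    (4,4)@(9, 9): e=[-2,6,40] → .
    (2,5)@(5, 11): e=[38,18,-12] → .
    (3,5)@(7, 11): e=[26,10,8] → X
    (4,5)@(9, 11): e=[14,2,28] → X
    (3,6)@(7, 13): e=[42,6,-4] → .
  covered (6 px):
    . . . . .
    . . . . .
    . X . . .
    . . X . .
    . . X X .
    . . . X X
    . . . . .
T1:
  2·area = 4
  edge (9, 14)→(9, 10): d=(0,-4) top-left  bias=+0
  edge (9, 10)→(10, 2): d=(1,-8) top-left  bias=+0
  edge (10, 2)→(9, 14): d=(-1,12) right/bottom  bias=-1
    (4,0)@(9, 1): e=[0,-9,13] → .  [on edge]
    (4,1)@(9, 3): e=[0,-7,11] → .  [on edge]
    (4,2)@(9, 5): e=[0,-5,9] → .  [on edge]
    (4,3)@(9, 7): e=[0,-3,7] → .  [on edge]
    (4,4)@(9, 9): e=[0,-1,5] → .  [on edge]
    (4,5)@(9, 11): e=[0,1,3] → X  [on edge]
    (4,6)@(9, 13): e=[0,3,1] → X  [on edge]
  covered (2 px):
    . . . . .
    . . . . .
    . . . . .
    . . . . .
    . . . . .
    . . . . X
    . . . . X

Result: 8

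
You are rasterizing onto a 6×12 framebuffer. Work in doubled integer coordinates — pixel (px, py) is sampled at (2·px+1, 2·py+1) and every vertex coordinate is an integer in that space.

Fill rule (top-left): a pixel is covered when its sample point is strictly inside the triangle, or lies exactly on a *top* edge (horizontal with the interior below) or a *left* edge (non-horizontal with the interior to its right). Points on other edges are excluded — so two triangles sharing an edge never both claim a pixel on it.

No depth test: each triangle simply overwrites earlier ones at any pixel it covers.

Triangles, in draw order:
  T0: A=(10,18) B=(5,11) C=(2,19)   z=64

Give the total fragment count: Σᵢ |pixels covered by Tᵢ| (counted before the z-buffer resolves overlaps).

T0:
  2·area = 61  (B↔C swapped to make it positive)
  edge (10, 18)→(2, 19): d=(-8,1) right/bottom  bias=-1
  edge (2, 19)→(5, 11): d=(3,-8) top-left  bias=+0
  edge (5, 11)→(10, 18): d=(5,7) right/bottom  bias=-1
    (2,5)@(5, 11): e=[61,0,0] → ·  [on edge]
    (2,6)@(5, 13): e=[45,6,10] → #
    (3,6)@(7, 13): e=[43,22,-4] → ·
    (2,7)@(5, 15): e=[29,12,20] → #
    (3,7)@(7, 15): e=[27,28,6] → #
    (4,7)@(9, 15): e=[25,44,-8] → ·
    (1,8)@(3, 17): e=[15,2,44] → #
    (4,8)@(9, 17): e=[9,50,2] → #
    (5,8)@(11, 17): e=[7,66,-12] → ·
    (1,9)@(3, 19): e=[-1,8,54] → ·
    (2,9)@(5, 19): e=[-3,24,40] → ·
    (3,9)@(7, 19): e=[-5,40,26] → ·
  covered (7 px):
    · · · · · ·
    · · · · · ·
    · · · · · ·
    · · · · · ·
    · · · · · ·
    · · · · · ·
    · · # · · ·
    · · # # · ·
    · # # # # ·
    · · · · · ·
    · · · · · ·
    · · · · · ·

Final: 7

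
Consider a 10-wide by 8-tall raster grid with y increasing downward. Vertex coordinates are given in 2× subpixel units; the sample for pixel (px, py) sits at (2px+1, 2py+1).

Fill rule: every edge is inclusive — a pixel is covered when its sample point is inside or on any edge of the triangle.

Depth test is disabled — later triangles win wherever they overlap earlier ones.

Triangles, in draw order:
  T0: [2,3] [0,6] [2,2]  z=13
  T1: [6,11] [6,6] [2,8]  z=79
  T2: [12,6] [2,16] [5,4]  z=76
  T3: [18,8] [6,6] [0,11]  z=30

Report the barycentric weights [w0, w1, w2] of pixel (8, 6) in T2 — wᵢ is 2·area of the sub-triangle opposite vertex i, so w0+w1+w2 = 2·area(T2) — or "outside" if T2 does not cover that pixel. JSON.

T0:
  2·area = 2
  edge (2, 3)→(0, 6): d=(-2,3) inclusive
  edge (0, 6)→(2, 2): d=(2,-4) inclusive
  edge (2, 2)→(2, 3): d=(0,1) inclusive
  covered (0 px):
    . . . . . . . . . .
    . . . . . . . . . .
    . . . . . . . . . .
    . . . . . . . . . .
    . . . . . . . . . .
    . . . . . . . . . .
    . . . . . . . . . .
    . . . . . . . . . .
T1:
  2·area = 20  (B↔C swapped to make it positive)
  edge (6, 11)→(2, 8): d=(-4,-3) inclusive
  edge (2, 8)→(6, 6): d=(4,-2) inclusive
  edge (6, 6)→(6, 11): d=(0,5) inclusive
    (2,3)@(5, 7): e=[13,2,5] → X
    (3,3)@(7, 7): e=[19,6,-5] → .
    (2,4)@(5, 9): e=[5,10,5] → X
    (3,4)@(7, 9): e=[11,14,-5] → .
    (2,5)@(5, 11): e=[-3,18,5] → .
  covered (2 px):
    . . . . . . . . . .
    . . . . . . . . . .
    . . . . . . . . . .
    . . X . . . . . . .
    . . X . . . . . . .
    . . . . . . . . . .
    . . . . . . . . . .
    . . . . . . . . . .
T2:
  2·area = 90
  edge (12, 6)→(2, 16): d=(-10,10) inclusive
  edge (2, 16)→(5, 4): d=(3,-12) inclusive
  edge (5, 4)→(12, 6): d=(7,2) inclusive
    (8,0)@(17, 1): e=[0,135,-45] → .  [on edge]
    (7,1)@(15, 3): e=[0,117,-27] → .  [on edge]
    (2,2)@(5, 5): e=[80,3,7] → X
    (3,2)@(7, 5): e=[60,27,3] → X
    (4,2)@(9, 5): e=[40,51,-1] → .
    (6,2)@(13, 5): e=[0,99,-9] → .  [on edge]
    (2,3)@(5, 7): e=[60,9,21] → X
    (4,3)@(9, 7): e=[20,57,13] → X
    (5,3)@(11, 7): e=[0,81,9] → X  [on edge]
    (6,3)@(13, 7): e=[-20,105,5] → .
    (2,4)@(5, 9): e=[40,15,35] → X
    (4,4)@(9, 9): e=[0,63,27] → X  [on edge]
    (3,5)@(7, 11): e=[0,45,45] → X  [on edge]
    (2,6)@(5, 13): e=[0,27,63] → X  [on edge]
    (1,7)@(3, 15): e=[0,9,81] → X  [on edge]
  covered (14 px):
    . . . . . . . . . .
    . . . . . . . . . .
    . . X X . . . . . .
    . . X X X X . . . .
    . . X X X . . . . .
    . . X X . . . . . .
    . X X . . . . . . .
    . X . . . . . . . .
T3:
  2·area = 72  (B↔C swapped to make it positive)
  edge (18, 8)→(0, 11): d=(-18,3) inclusive
  edge (0, 11)→(6, 6): d=(6,-5) inclusive
  edge (6, 6)→(18, 8): d=(12,2) inclusive
    (2,3)@(5, 7): e=[57,1,14] → X
    (3,3)@(7, 7): e=[51,11,10] → X
    (4,3)@(9, 7): e=[45,21,6] → X
    (5,3)@(11, 7): e=[39,31,2] → X
    (6,3)@(13, 7): e=[33,41,-2] → .
    (1,4)@(3, 9): e=[27,3,42] → X
    (6,4)@(13, 9): e=[-3,53,22] → .
    (1,5)@(3, 11): e=[-9,15,66] → .
    (2,5)@(5, 11): e=[-15,25,62] → .
    (3,5)@(7, 11): e=[-21,35,58] → .
    (4,5)@(9, 11): e=[-27,45,54] → .
    (5,5)@(11, 11): e=[-33,55,50] → .
  covered (9 px):
    . . . . . . . . . .
    . . . . . . . . . .
    . . . . . . . . . .
    . . X X X X . . . .
    . X X X X X . . . .
    . . . . . . . . . .
    . . . . . . . . . .
    . . . . . . . . . .

Answer: "outside"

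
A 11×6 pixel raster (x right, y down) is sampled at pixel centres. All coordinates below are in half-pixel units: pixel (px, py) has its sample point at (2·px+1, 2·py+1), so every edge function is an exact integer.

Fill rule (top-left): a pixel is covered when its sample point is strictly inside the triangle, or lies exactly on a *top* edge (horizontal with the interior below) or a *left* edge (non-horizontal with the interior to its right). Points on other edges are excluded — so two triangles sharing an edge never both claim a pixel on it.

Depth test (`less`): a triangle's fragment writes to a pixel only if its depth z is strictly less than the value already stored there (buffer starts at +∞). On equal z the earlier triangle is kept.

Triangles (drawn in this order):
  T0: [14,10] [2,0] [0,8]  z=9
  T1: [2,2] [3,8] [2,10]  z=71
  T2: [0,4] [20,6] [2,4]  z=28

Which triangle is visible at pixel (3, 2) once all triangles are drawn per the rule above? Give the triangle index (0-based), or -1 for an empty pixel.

T0:
  2·area = 116  (B↔C swapped to make it positive)
  edge (14, 10)→(0, 8): d=(-14,-2) top-left  bias=+0
  edge (0, 8)→(2, 0): d=(2,-8) top-left  bias=+0
  edge (2, 0)→(14, 10): d=(12,10) right/bottom  bias=-1
    (1,0)@(3, 1): e=[104,10,2] → X
    (2,0)@(5, 1): e=[108,26,-18] → .
    (1,1)@(3, 3): e=[76,14,26] → X
    (2,1)@(5, 3): e=[80,30,6] → X
    (3,1)@(7, 3): e=[84,46,-14] → .
    (0,2)@(1, 5): e=[44,2,70] → X
    (3,2)@(7, 5): e=[56,50,10] → X
    (4,2)@(9, 5): e=[60,66,-10] → .
    (0,3)@(1, 7): e=[16,6,94] → X
    (4,3)@(9, 7): e=[32,70,14] → X
    (5,3)@(11, 7): e=[36,86,-6] → .
    (0,4)@(1, 9): e=[-12,10,118] → .
    (3,4)@(7, 9): e=[0,58,58] → X  [on edge]
    (10,5)@(21, 11): e=[0,174,-58] → .  [on edge]
  covered (15 px):
    . X . . . . . . . . .
    . X X . . . . . . . .
    X X X X . . . . . . .
    X X X X X . . . . . .
    . . . X X X . . . . .
    . . . . . . . . . . .
T1:
  2·area = 8
  edge (2, 2)→(3, 8): d=(1,6) right/bottom  bias=-1
  edge (3, 8)→(2, 10): d=(-1,2) right/bottom  bias=-1
  edge (2, 10)→(2, 2): d=(0,-8) top-left  bias=+0
  covered (0 px):
    . . . . . . . . . . .
    . . . . . . . . . . .
    . . . . . . . . . . .
    . . . . . . . . . . .
    . . . . . . . . . . .
    . . . . . . . . . . .
T2:
  2·area = 4  (B↔C swapped to make it positive)
  edge (0, 4)→(2, 4): d=(2,0) top-left  bias=+0
  edge (2, 4)→(20, 6): d=(18,2) right/bottom  bias=-1
  edge (20, 6)→(0, 4): d=(-20,-2) top-left  bias=+0
    (5,2)@(11, 5): e=[2,0,2] → .  [on edge]
  covered (0 px):
    . . . . . . . . . . .
    . . . . . . . . . . .
    . . . . . . . . . . .
    . . . . . . . . . . .
    . . . . . . . . . . .
    . . . . . . . . . . .

Z-buffer (winner per pixel, '.' = empty):
  . 0 . . . . . . . . .
  . 0 0 . . . . . . . .
  0 0 0 0 . . . . . . .
  0 0 0 0 0 . . . . . .
  . . . 0 0 0 . . . . .
  . . . . . . . . . . .

Final: 0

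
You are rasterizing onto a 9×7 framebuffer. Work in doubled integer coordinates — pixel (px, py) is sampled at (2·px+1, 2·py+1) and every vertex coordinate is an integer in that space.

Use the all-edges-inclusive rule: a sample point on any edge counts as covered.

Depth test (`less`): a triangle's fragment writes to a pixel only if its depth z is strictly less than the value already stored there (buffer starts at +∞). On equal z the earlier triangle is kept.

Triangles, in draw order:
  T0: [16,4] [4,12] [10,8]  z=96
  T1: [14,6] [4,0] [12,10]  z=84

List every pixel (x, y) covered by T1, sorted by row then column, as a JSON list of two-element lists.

T0:
  degenerate (2·area = 0) — covers nothing
T1:
  2·area = 52  (B↔C swapped to make it positive)
  edge (14, 6)→(12, 10): d=(-2,4) inclusive
  edge (12, 10)→(4, 0): d=(-8,-10) inclusive
  edge (4, 0)→(14, 6): d=(10,6) inclusive
    (2,0)@(5, 1): e=[46,2,4] → #
    (3,0)@(7, 1): e=[38,22,-8] → ·
    (2,1)@(5, 3): e=[42,-14,24] → ·
    (3,1)@(7, 3): e=[34,6,12] → #
    (4,1)@(9, 3): e=[26,26,0] → #  [on edge]
    (5,1)@(11, 3): e=[18,46,-12] → ·
    (3,2)@(7, 5): e=[30,-10,32] → ·
    (4,2)@(9, 5): e=[22,10,20] → #
    (5,2)@(11, 5): e=[14,30,8] → #
    (6,2)@(13, 5): e=[6,50,-4] → ·
    (4,3)@(9, 7): e=[18,-6,40] → ·
    (5,3)@(11, 7): e=[10,14,28] → #
  covered (7 px):
    · · # · · · · · ·
    · · · # # · · · ·
    · · · · # # · · ·
    · · · · · # # · ·
    · · · · · · · · ·
    · · · · · · · · ·
    · · · · · · · · ·

Answer: [[2,0],[3,1],[4,1],[4,2],[5,2],[5,3],[6,3]]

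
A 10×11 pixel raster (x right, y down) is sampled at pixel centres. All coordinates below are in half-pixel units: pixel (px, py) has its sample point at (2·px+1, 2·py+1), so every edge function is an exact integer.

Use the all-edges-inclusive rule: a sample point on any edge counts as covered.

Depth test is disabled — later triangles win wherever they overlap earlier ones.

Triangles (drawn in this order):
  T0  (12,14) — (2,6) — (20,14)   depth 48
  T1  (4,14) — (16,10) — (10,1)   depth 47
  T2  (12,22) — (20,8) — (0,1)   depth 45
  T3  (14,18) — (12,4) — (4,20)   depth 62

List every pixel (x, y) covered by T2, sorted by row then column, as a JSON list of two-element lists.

T0:
  2·area = 64
  edge (12, 14)→(2, 6): d=(-10,-8) inclusive
  edge (2, 6)→(20, 14): d=(18,8) inclusive
  edge (20, 14)→(12, 14): d=(-8,0) inclusive
    (3,4)@(7, 9): e=[10,14,40] → █
    (4,4)@(9, 9): e=[26,-2,40] → ·
    (3,5)@(7, 11): e=[-10,50,24] → ·
    (4,5)@(9, 11): e=[6,34,24] → █
    (5,5)@(11, 11): e=[22,18,24] → █
    (6,5)@(13, 11): e=[38,2,24] → █
    (7,5)@(15, 11): e=[54,-14,24] → ·
    (4,6)@(9, 13): e=[-14,70,8] → ·
    (5,6)@(11, 13): e=[2,54,8] → █
    (7,6)@(15, 13): e=[34,22,8] → █
    (8,6)@(17, 13): e=[50,6,8] → █
    (9,6)@(19, 13): e=[66,-10,8] → ·
  covered (8 px):
    · · · · · · · · · ·
    · · · · · · · · · ·
    · · · · · · · · · ·
    · · · · · · · · · ·
    · · · █ · · · · · ·
    · · · · █ █ █ · · ·
    · · · · · █ █ █ █ ·
    · · · · · · · · · ·
    · · · · · · · · · ·
    · · · · · · · · · ·
    · · · · · · · · · ·
T1:
  2·area = 132  (B↔C swapped to make it positive)
  edge (4, 14)→(10, 1): d=(6,-13) inclusive
  edge (10, 1)→(16, 10): d=(6,9) inclusive
  edge (16, 10)→(4, 14): d=(-12,4) inclusive
    (5,1)@(11, 3): e=[25,3,104] → █
    (6,1)@(13, 3): e=[51,-15,96] → ·
    (4,2)@(9, 5): e=[11,33,88] → █
    (6,2)@(13, 5): e=[63,-3,72] → ·
    (4,3)@(9, 7): e=[23,45,64] → █
    (6,3)@(13, 7): e=[75,9,48] → █
    (7,3)@(15, 7): e=[101,-9,40] → ·
    (3,4)@(7, 9): e=[9,75,48] → █
    (7,4)@(15, 9): e=[113,3,16] → █
    (8,4)@(17, 9): e=[139,-15,8] → ·
    (9,4)@(19, 9): e=[165,-33,0] → ·  [on edge]
    (3,5)@(7, 11): e=[21,87,24] → █
    (6,5)@(13, 11): e=[99,33,0] → █  [on edge]
    (3,6)@(7, 13): e=[33,99,0] → █  [on edge]
    (0,7)@(1, 15): e=[-33,165,0] → ·  [on edge]
  covered (17 px):
    · · · · · · · · · ·
    · · · · · █ · · · ·
    · · · · █ █ · · · ·
    · · · · █ █ █ · · ·
    · · · █ █ █ █ █ · ·
    · · · █ █ █ █ · · ·
    · · █ █ · · · · · ·
    · · · · · · · · · ·
    · · · · · · · · · ·
    · · · · · · · · · ·
    · · · · · · · · · ·
T2:
  2·area = 336  (B↔C swapped to make it positive)
  edge (12, 22)→(0, 1): d=(-12,-21) inclusive
  edge (0, 1)→(20, 8): d=(20,7) inclusive
  edge (20, 8)→(12, 22): d=(-8,14) inclusive
    (1,1)@(3, 3): e=[39,19,278] → █
    (2,1)@(5, 3): e=[81,5,250] → █
    (3,1)@(7, 3): e=[123,-9,222] → ·
    (1,2)@(3, 5): e=[15,59,262] → █
    (3,2)@(7, 5): e=[99,31,206] → █
    (4,2)@(9, 5): e=[141,17,178] → █
    (5,2)@(11, 5): e=[183,3,150] → █
    (6,2)@(13, 5): e=[225,-11,122] → ·
    (1,3)@(3, 7): e=[-9,99,246] → ·
    (2,3)@(5, 7): e=[33,85,218] → █
    (6,3)@(13, 7): e=[201,29,106] → █
    (7,3)@(15, 7): e=[243,15,78] → █
  covered (42 px):
    · · · · · · · · · ·
    · █ █ · · · · · · ·
    · █ █ █ █ █ · · · ·
    · · █ █ █ █ █ █ █ ·
    · · █ █ █ █ █ █ █ █
    · · · █ █ █ █ █ █ ·
    · · · █ █ █ █ █ █ ·
    · · · · █ █ █ █ · ·
    · · · · · █ █ · · ·
    · · · · · █ █ · · ·
    · · · · · · · · · ·
T3:
  2·area = 144  (B↔C swapped to make it positive)
  edge (14, 18)→(4, 20): d=(-10,2) inclusive
  edge (4, 20)→(12, 4): d=(8,-16) inclusive
  edge (12, 4)→(14, 18): d=(2,14) inclusive
    (5,3)@(11, 7): e=[116,8,20] → █
    (6,3)@(13, 7): e=[112,40,-8] → ·
    (5,4)@(11, 9): e=[96,24,24] → █
    (6,4)@(13, 9): e=[92,56,-4] → ·
    (4,5)@(9, 11): e=[80,8,56] → █
    (6,5)@(13, 11): e=[72,72,0] → █  [on edge]
    (7,5)@(15, 11): e=[68,104,-28] → ·
    (4,6)@(9, 13): e=[60,24,60] → █
    (7,6)@(15, 13): e=[48,120,-24] → ·
    (3,7)@(7, 15): e=[44,8,92] → █
    (7,7)@(15, 15): e=[28,136,-20] → ·
    (3,8)@(7, 17): e=[24,24,96] → █
    (9,8)@(19, 17): e=[0,216,-72] → ·  [on edge]
    (4,9)@(9, 19): e=[0,72,72] → █  [on edge]
  covered (19 px):
    · · · · · · · · · ·
    · · · · · · · · · ·
    · · · · · · · · · ·
    · · · · · █ · · · ·
    · · · · · █ · · · ·
    · · · · █ █ █ · · ·
    · · · · █ █ █ · · ·
    · · · █ █ █ █ · · ·
    · · · █ █ █ █ · · ·
    · · █ █ █ · · · · ·
    · · · · · · · · · ·

Final: [[1,1],[2,1],[1,2],[2,2],[3,2],[4,2],[5,2],[2,3],[3,3],[4,3],[5,3],[6,3],[7,3],[8,3],[2,4],[3,4],[4,4],[5,4],[6,4],[7,4],[8,4],[9,4],[3,5],[4,5],[5,5],[6,5],[7,5],[8,5],[3,6],[4,6],[5,6],[6,6],[7,6],[8,6],[4,7],[5,7],[6,7],[7,7],[5,8],[6,8],[5,9],[6,9]]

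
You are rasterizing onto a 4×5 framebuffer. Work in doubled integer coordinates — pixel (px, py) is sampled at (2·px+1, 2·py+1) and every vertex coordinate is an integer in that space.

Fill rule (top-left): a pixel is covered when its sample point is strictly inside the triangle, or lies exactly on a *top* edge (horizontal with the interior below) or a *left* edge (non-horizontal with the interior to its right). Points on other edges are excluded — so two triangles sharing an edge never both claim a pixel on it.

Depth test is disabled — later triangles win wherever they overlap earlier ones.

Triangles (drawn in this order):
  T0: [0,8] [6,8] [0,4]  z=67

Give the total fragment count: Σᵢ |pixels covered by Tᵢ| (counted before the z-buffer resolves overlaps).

T0:
  2·area = 24  (B↔C swapped to make it positive)
  edge (0, 8)→(0, 4): d=(0,-4) top-left  bias=+0
  edge (0, 4)→(6, 8): d=(6,4) right/bottom  bias=-1
  edge (6, 8)→(0, 8): d=(-6,0) right/bottom  bias=-1
    (0,2)@(1, 5): e=[4,2,18] → #
    (1,2)@(3, 5): e=[12,-6,18] → ·
    (0,3)@(1, 7): e=[4,14,6] → #
    (1,3)@(3, 7): e=[12,6,6] → #
    (2,3)@(5, 7): e=[20,-2,6] → ·
    (0,4)@(1, 9): e=[4,26,-6] → ·
    (1,4)@(3, 9): e=[12,18,-6] → ·
  covered (3 px):
    · · · ·
    · · · ·
    # · · ·
    # # · ·
    · · · ·

Final: 3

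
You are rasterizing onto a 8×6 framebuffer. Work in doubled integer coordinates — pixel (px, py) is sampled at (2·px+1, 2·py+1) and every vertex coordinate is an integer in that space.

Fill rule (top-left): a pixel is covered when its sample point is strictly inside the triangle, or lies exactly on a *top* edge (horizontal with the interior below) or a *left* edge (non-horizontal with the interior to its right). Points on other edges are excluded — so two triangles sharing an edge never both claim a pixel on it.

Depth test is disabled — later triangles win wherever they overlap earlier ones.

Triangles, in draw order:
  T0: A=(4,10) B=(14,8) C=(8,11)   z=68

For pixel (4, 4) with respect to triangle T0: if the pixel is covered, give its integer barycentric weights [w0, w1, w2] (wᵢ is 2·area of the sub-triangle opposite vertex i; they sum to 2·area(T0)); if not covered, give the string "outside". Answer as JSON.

T0:
  2·area = 18
  edge (4, 10)→(14, 8): d=(10,-2) top-left  bias=+0
  edge (14, 8)→(8, 11): d=(-6,3) right/bottom  bias=-1
  edge (8, 11)→(4, 10): d=(-4,-1) top-left  bias=+0
    (4,4)@(9, 9): e=[0,9,9] → X  [on edge]
    (5,4)@(11, 9): e=[4,3,11] → X
    (6,4)@(13, 9): e=[8,-3,13] → .
    (4,5)@(9, 11): e=[20,-3,1] → .
    (5,5)@(11, 11): e=[24,-9,3] → .
  covered (2 px):
    . . . . . . . .
    . . . . . . . .
    . . . . . . . .
    . . . . . . . .
    . . . . X X . .
    . . . . . . . .

Final: [9,9,0]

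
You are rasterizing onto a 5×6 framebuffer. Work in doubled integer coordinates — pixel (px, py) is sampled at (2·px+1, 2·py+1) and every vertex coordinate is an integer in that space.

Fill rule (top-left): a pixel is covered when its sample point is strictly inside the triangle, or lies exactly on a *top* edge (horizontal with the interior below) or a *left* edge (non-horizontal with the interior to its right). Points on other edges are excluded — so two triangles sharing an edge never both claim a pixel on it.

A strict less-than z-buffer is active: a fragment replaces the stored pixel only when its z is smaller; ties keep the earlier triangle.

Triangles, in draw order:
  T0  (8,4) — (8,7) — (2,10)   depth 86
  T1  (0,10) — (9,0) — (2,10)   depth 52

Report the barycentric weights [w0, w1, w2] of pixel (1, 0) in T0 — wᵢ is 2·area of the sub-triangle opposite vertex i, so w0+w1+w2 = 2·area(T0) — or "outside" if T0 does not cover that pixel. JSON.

T0:
  2·area = 18
  edge (8, 4)→(8, 7): d=(0,3) right/bottom  bias=-1
  edge (8, 7)→(2, 10): d=(-6,3) right/bottom  bias=-1
  edge (2, 10)→(8, 4): d=(6,-6) top-left  bias=+0
    (4,1)@(9, 3): e=[-3,21,0] → .  [on edge]
    (3,2)@(7, 5): e=[3,15,0] → X  [on edge]
    (4,2)@(9, 5): e=[-3,9,12] → .
    (2,3)@(5, 7): e=[9,9,0] → X  [on edge]
    (4,3)@(9, 7): e=[-3,-3,24] → .
    (1,4)@(3, 9): e=[15,3,0] → X  [on edge]
    (2,4)@(5, 9): e=[9,-3,12] → .
    (3,4)@(7, 9): e=[3,-9,24] → .
    (0,5)@(1, 11): e=[21,-3,0] → .  [on edge]
    (1,5)@(3, 11): e=[15,-9,12] → .
  covered (4 px):
    . . . . .
    . . . . .
    . . . X .
    . . X X .
    . X . . .
    . . . . .
T1:
  2·area = 20
  edge (0, 10)→(9, 0): d=(9,-10) top-left  bias=+0
  edge (9, 0)→(2, 10): d=(-7,10) right/bottom  bias=-1
  edge (2, 10)→(0, 10): d=(-2,0) right/bottom  bias=-1
    (2,2)@(5, 5): e=[5,5,10] → X
    (3,2)@(7, 5): e=[25,-15,10] → .
    (1,3)@(3, 7): e=[3,11,6] → X
    (2,3)@(5, 7): e=[23,-9,6] → .
    (0,4)@(1, 9): e=[1,17,2] → X
    (1,4)@(3, 9): e=[21,-3,2] → .
    (0,5)@(1, 11): e=[19,3,-2] → .
  covered (3 px):
    . . . . .
    . . . . .
    . . X . .
    . X . . .
    X . . . .
    . . . . .

Result: "outside"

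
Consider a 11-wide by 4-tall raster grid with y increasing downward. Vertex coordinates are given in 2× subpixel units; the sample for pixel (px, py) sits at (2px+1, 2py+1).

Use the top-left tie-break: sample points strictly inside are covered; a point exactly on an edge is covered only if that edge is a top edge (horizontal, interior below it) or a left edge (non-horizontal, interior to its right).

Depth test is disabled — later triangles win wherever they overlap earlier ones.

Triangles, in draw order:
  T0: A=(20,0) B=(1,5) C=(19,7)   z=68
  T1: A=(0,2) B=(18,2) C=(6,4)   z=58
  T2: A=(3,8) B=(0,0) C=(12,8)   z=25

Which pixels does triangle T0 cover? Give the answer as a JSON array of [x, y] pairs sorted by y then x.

T0:
  2·area = 128  (B↔C swapped to make it positive)
  edge (20, 0)→(19, 7): d=(-1,7) right/bottom  bias=-1
  edge (19, 7)→(1, 5): d=(-18,-2) top-left  bias=+0
  edge (1, 5)→(20, 0): d=(19,-5) top-left  bias=+0
    (8,0)@(17, 1): e=[20,104,4] → #
    (9,0)@(19, 1): e=[6,108,14] → #
    (10,0)@(21, 1): e=[-8,112,24] → ·
    (4,1)@(9, 3): e=[74,52,2] → #
    (5,1)@(11, 3): e=[60,56,12] → #
    (6,1)@(13, 3): e=[46,60,22] → #
    (7,1)@(15, 3): e=[32,64,32] → #
    (10,1)@(21, 3): e=[-10,76,62] → ·
    (0,2)@(1, 5): e=[128,0,0] → #  [on edge]
    (1,2)@(3, 5): e=[114,4,10] → #
    (2,2)@(5, 5): e=[100,8,20] → #
    (3,2)@(7, 5): e=[86,12,30] → #
    (9,3)@(19, 7): e=[0,0,128] → ·  [on edge]
  covered (18 px):
    · · · · · · · · # # ·
    · · · · # # # # # # ·
    # # # # # # # # # # ·
    · · · · · · · · · · ·
T1:
  2·area = 36
  edge (0, 2)→(18, 2): d=(18,0) top-left  bias=+0
  edge (18, 2)→(6, 4): d=(-12,2) right/bottom  bias=-1
  edge (6, 4)→(0, 2): d=(-6,-2) top-left  bias=+0
    (1,1)@(3, 3): e=[18,18,0] → #  [on edge]
    (2,1)@(5, 3): e=[18,14,4] → #
    (3,1)@(7, 3): e=[18,10,8] → #
    (4,1)@(9, 3): e=[18,6,12] → #
    (5,1)@(11, 3): e=[18,2,16] → #
    (6,1)@(13, 3): e=[18,-2,20] → ·
    (1,2)@(3, 5): e=[54,-6,-12] → ·
    (2,2)@(5, 5): e=[54,-10,-8] → ·
    (3,2)@(7, 5): e=[54,-14,-4] → ·
    (4,2)@(9, 5): e=[54,-18,0] → ·  [on edge]
    (5,2)@(11, 5): e=[54,-22,4] → ·
    (7,3)@(15, 7): e=[90,-54,0] → ·  [on edge]
  covered (5 px):
    · · · · · · · · · · ·
    · # # # # # · · · · ·
    · · · · · · · · · · ·
    · · · · · · · · · · ·
T2:
  2·area = 72
  edge (3, 8)→(0, 0): d=(-3,-8) top-left  bias=+0
  edge (0, 0)→(12, 8): d=(12,8) right/bottom  bias=-1
  edge (12, 8)→(3, 8): d=(-9,0) right/bottom  bias=-1
    (0,0)@(1, 1): e=[5,4,63] → #
    (1,0)@(3, 1): e=[21,-12,63] → ·
    (0,1)@(1, 3): e=[-1,28,45] → ·
    (1,1)@(3, 3): e=[15,12,45] → #
    (2,1)@(5, 3): e=[31,-4,45] → ·
    (1,2)@(3, 5): e=[9,36,27] → #
    (2,2)@(5, 5): e=[25,20,27] → #
    (3,2)@(7, 5): e=[41,4,27] → #
    (4,2)@(9, 5): e=[57,-12,27] → ·
    (1,3)@(3, 7): e=[3,60,9] → #
    (4,3)@(9, 7): e=[51,12,9] → #
    (5,3)@(11, 7): e=[67,-4,9] → ·
  covered (9 px):
    # · · · · · · · · · ·
    · # · · · · · · · · ·
    · # # # · · · · · · ·
    · # # # # · · · · · ·

Answer: [[8,0],[9,0],[4,1],[5,1],[6,1],[7,1],[8,1],[9,1],[0,2],[1,2],[2,2],[3,2],[4,2],[5,2],[6,2],[7,2],[8,2],[9,2]]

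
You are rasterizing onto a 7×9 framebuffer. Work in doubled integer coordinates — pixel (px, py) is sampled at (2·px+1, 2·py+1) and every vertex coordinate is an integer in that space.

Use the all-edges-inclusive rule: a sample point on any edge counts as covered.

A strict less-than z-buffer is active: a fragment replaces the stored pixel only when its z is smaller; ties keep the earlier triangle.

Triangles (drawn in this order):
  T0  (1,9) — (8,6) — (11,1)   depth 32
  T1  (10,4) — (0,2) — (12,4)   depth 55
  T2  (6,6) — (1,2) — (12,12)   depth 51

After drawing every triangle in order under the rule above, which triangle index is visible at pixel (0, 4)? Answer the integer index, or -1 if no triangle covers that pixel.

T0:
  2·area = 26  (B↔C swapped to make it positive)
  edge (1, 9)→(11, 1): d=(10,-8) inclusive
  edge (11, 1)→(8, 6): d=(-3,5) inclusive
  edge (8, 6)→(1, 9): d=(-7,3) inclusive
    (5,0)@(11, 1): e=[0,0,26] → X  [on edge]
    (6,0)@(13, 1): e=[16,-10,20] → .
    (4,1)@(9, 3): e=[4,4,18] → X
    (5,1)@(11, 3): e=[20,-6,12] → .
    (3,2)@(7, 5): e=[8,8,10] → X
    (4,2)@(9, 5): e=[24,-2,4] → .
    (2,3)@(5, 7): e=[12,12,2] → X
    (3,3)@(7, 7): e=[28,2,-4] → .
    (0,4)@(1, 9): e=[0,26,0] → X  [on edge]
    (1,4)@(3, 9): e=[16,16,-6] → .
    (2,4)@(5, 9): e=[32,6,-12] → .
    (0,5)@(1, 11): e=[20,20,-14] → .
    (2,5)@(5, 11): e=[52,0,-26] → .  [on edge]
  covered (5 px):
    . . . . . X .
    . . . . X . .
    . . . X . . .
    . . X . . . .
    X . . . . . .
    . . . . . . .
    . . . . . . .
    . . . . . . .
    . . . . . . .
T1:
  2·area = 4
  edge (10, 4)→(0, 2): d=(-10,-2) inclusive
  edge (0, 2)→(12, 4): d=(12,2) inclusive
  edge (12, 4)→(10, 4): d=(-2,0) inclusive
    (2,1)@(5, 3): e=[0,2,2] → X  [on edge]
    (3,1)@(7, 3): e=[4,-2,2] → .
    (2,2)@(5, 5): e=[-20,26,-2] → .
  covered (1 px):
    . . . . . . .
    . . X . . . .
    . . . . . . .
    . . . . . . .
    . . . . . . .
    . . . . . . .
    . . . . . . .
    . . . . . . .
    . . . . . . .
T2:
  2·area = 6  (B↔C swapped to make it positive)
  edge (6, 6)→(12, 12): d=(6,6) inclusive
  edge (12, 12)→(1, 2): d=(-11,-10) inclusive
  edge (1, 2)→(6, 6): d=(5,4) inclusive
    (0,0)@(1, 1): e=[0,11,-5] → .  [on edge]
    (1,1)@(3, 3): e=[0,9,-3] → .  [on edge]
    (2,2)@(5, 5): e=[0,7,-1] → .  [on edge]
    (3,3)@(7, 7): e=[0,5,1] → X  [on edge]
    (4,3)@(9, 7): e=[-12,25,-7] → .
    (3,4)@(7, 9): e=[12,-17,11] → .
    (4,4)@(9, 9): e=[0,3,3] → X  [on edge]
    (5,4)@(11, 9): e=[-12,23,-5] → .
    (4,5)@(9, 11): e=[12,-19,13] → .
    (5,5)@(11, 11): e=[0,1,5] → X  [on edge]
    (6,5)@(13, 11): e=[-12,21,-3] → .
    (5,6)@(11, 13): e=[12,-21,15] → .
    (6,6)@(13, 13): e=[0,-1,7] → .  [on edge]
  covered (3 px):
    . . . . . . .
    . . . . . . .
    . . . . . . .
    . . . X . . .
    . . . . X . .
    . . . . . X .
    . . . . . . .
    . . . . . . .
    . . . . . . .

Z-buffer (winner per pixel, '.' = empty):
  . . . . . 0 .
  . . 1 . 0 . .
  . . . 0 . . .
  . . 0 2 . . .
  0 . . . 2 . .
  . . . . . 2 .
  . . . . . . .
  . . . . . . .
  . . . . . . .

Answer: 0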